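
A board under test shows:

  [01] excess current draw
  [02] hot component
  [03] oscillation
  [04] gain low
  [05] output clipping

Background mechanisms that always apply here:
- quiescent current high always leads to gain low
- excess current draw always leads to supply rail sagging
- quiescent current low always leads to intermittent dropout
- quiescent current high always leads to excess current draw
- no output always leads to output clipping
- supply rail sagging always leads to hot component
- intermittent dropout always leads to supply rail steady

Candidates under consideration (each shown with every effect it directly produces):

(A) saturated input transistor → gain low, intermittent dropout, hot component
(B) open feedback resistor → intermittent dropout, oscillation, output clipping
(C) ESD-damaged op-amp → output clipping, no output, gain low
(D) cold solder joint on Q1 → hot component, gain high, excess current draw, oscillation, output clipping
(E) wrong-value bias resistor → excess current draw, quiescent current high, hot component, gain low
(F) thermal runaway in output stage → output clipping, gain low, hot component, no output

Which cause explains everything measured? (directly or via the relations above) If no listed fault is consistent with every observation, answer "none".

none

Testing each hypothesis:
(A) saturated input transistor — excess current draw miss; hot component match; oscillation miss; gain low match; output clipping miss
(B) open feedback resistor — does not account for excess current draw, hot component, gain low
(C) ESD-damaged op-amp — does not account for excess current draw, hot component, oscillation
(D) cold solder joint on Q1 — excess current draw match; hot component match; oscillation match; gain low miss; output clipping match
(E) wrong-value bias resistor — excess current draw match; hot component match; oscillation miss; gain low match; output clipping miss
(F) thermal runaway in output stage — excess current draw miss; hot component match; oscillation miss; gain low match; output clipping match
No candidate is consistent with all observations.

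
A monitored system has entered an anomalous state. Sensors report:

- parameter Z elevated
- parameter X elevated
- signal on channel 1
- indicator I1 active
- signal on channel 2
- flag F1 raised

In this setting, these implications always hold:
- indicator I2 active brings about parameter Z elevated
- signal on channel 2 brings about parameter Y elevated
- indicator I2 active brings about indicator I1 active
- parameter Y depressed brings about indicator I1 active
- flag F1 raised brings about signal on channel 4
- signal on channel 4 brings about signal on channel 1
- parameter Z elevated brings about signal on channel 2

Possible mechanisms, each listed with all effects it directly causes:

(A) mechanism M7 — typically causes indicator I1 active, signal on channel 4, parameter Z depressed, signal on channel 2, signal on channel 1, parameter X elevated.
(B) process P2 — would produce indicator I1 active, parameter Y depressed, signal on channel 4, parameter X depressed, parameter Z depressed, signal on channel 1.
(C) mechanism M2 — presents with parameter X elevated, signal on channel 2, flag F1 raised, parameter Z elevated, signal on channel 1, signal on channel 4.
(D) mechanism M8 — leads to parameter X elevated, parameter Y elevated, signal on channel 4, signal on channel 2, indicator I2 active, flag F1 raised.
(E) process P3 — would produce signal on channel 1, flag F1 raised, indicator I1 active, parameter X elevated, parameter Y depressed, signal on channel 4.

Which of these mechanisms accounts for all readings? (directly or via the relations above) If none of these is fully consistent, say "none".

D

For each candidate, compare predicted effects to what was observed:
(A) mechanism M7 — fails on parameter Z elevated, flag F1 raised (predicts parameter Z depressed, not parameter Z elevated)
(B) process P2 — parameter Z elevated NO; parameter X elevated NO; signal on channel 1 yes; indicator I1 active yes; signal on channel 2 NO; flag F1 raised NO
(C) mechanism M2 — does not account for indicator I1 active
(D) mechanism M8 — parameter Z elevated yes (through indicator I2 active → parameter Z elevated); parameter X elevated yes; signal on channel 1 yes (through signal on channel 4 → signal on channel 1); indicator I1 active yes (through indicator I2 active → indicator I1 active); signal on channel 2 yes; flag F1 raised yes
(E) process P3 — does not account for parameter Z elevated, signal on channel 2
Only (D) is consistent with every observation.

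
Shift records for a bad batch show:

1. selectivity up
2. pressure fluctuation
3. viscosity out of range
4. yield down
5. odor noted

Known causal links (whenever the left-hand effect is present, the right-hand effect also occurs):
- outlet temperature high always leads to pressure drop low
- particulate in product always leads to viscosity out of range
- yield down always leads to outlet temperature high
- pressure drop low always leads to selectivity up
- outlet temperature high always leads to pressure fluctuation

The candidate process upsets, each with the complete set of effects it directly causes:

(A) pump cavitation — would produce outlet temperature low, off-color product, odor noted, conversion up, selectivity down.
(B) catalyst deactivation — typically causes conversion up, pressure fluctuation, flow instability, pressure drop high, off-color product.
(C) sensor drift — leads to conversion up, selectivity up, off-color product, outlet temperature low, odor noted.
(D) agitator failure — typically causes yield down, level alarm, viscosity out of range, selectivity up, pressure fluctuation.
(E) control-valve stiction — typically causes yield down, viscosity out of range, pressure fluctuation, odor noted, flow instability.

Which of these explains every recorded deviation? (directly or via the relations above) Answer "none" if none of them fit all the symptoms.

Testing each hypothesis:
(A) pump cavitation — selectivity up ✗; pressure fluctuation ✗; viscosity out of range ✗; yield down ✗; odor noted ✓
(B) catalyst deactivation — does not account for selectivity up, viscosity out of range, yield down, odor noted
(C) sensor drift — does not account for pressure fluctuation, viscosity out of range, yield down
(D) agitator failure — does not account for odor noted
(E) control-valve stiction — selectivity up ✓ (by yield down → outlet temperature high → pressure drop low → selectivity up); pressure fluctuation ✓; viscosity out of range ✓; yield down ✓; odor noted ✓
(E) is the only candidate with no mismatches.

E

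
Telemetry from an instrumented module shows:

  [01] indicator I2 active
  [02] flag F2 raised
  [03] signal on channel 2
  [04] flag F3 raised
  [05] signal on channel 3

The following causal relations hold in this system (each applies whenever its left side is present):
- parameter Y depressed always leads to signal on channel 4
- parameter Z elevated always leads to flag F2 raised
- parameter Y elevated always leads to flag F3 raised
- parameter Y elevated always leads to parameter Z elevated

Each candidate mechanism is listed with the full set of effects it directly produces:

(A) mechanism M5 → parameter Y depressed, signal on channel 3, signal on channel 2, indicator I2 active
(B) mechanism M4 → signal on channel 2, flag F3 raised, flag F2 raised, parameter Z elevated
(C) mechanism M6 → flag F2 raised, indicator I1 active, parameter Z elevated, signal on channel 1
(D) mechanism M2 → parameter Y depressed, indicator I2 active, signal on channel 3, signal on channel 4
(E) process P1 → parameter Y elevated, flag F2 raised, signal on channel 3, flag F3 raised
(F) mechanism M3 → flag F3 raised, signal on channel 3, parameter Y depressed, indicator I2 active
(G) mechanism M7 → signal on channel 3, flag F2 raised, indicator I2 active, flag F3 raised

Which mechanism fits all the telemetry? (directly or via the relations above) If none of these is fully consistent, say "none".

none

For each candidate, compare predicted effects to what was observed:
(A) mechanism M5 — does not account for flag F2 raised, flag F3 raised
(B) mechanism M4 — does not account for indicator I2 active, signal on channel 3
(C) mechanism M6 — does not account for indicator I2 active, signal on channel 2, flag F3 raised, signal on channel 3
(D) mechanism M2 — indicator I2 active yes; flag F2 raised NO; signal on channel 2 NO; flag F3 raised NO; signal on channel 3 yes
(E) process P1 — does not account for indicator I2 active, signal on channel 2
(F) mechanism M3 — does not account for flag F2 raised, signal on channel 2
(G) mechanism M7 — indicator I2 active yes; flag F2 raised yes; signal on channel 2 NO; flag F3 raised yes; signal on channel 3 yes
None of the listed candidates fits everything.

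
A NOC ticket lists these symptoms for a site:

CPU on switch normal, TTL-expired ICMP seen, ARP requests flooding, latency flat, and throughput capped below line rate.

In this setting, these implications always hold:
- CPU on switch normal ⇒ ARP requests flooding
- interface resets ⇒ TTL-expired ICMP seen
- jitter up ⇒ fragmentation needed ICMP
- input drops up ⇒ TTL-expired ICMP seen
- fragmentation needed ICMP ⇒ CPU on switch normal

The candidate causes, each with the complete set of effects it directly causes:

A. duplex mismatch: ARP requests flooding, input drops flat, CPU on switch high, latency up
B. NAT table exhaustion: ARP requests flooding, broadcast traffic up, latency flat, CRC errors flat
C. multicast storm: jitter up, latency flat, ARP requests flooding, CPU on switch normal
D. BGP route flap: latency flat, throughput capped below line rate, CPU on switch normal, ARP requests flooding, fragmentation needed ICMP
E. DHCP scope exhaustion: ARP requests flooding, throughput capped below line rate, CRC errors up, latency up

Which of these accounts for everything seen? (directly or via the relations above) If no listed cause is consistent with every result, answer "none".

none

Checking each candidate against the observations:
(A) duplex mismatch — CPU on switch normal NO; TTL-expired ICMP seen NO; ARP requests flooding yes; latency flat NO; throughput capped below line rate NO
(B) NAT table exhaustion — does not account for CPU on switch normal, TTL-expired ICMP seen, throughput capped below line rate
(C) multicast storm — CPU on switch normal yes; TTL-expired ICMP seen NO; ARP requests flooding yes; latency flat yes; throughput capped below line rate NO
(D) BGP route flap — does not account for TTL-expired ICMP seen
(E) DHCP scope exhaustion — CPU on switch normal NO; TTL-expired ICMP seen NO; ARP requests flooding yes; latency flat NO; throughput capped below line rate yes
None of the listed candidates fits everything.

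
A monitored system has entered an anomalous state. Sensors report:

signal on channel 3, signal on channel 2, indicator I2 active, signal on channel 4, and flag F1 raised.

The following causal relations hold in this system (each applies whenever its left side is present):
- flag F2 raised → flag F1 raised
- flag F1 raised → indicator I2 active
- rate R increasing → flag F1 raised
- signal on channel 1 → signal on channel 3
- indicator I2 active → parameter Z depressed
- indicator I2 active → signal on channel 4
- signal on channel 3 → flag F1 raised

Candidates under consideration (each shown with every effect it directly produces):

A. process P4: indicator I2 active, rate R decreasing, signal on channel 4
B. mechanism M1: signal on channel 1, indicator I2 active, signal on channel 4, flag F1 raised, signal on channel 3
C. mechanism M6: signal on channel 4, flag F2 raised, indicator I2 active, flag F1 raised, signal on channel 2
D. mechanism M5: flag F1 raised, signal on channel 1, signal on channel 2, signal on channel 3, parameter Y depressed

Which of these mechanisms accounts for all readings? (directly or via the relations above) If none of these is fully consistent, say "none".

D

Checking each candidate against the observations:
(A) process P4 — does not account for signal on channel 3, signal on channel 2, flag F1 raised
(B) mechanism M1 — signal on channel 3 match; signal on channel 2 miss; indicator I2 active match; signal on channel 4 match; flag F1 raised match
(C) mechanism M6 — signal on channel 3 miss; signal on channel 2 match; indicator I2 active match; signal on channel 4 match; flag F1 raised match
(D) mechanism M5 — accounts for every observation (indicator I2 active through flag F1 raised → indicator I2 active)
(D) is the only candidate with no mismatches.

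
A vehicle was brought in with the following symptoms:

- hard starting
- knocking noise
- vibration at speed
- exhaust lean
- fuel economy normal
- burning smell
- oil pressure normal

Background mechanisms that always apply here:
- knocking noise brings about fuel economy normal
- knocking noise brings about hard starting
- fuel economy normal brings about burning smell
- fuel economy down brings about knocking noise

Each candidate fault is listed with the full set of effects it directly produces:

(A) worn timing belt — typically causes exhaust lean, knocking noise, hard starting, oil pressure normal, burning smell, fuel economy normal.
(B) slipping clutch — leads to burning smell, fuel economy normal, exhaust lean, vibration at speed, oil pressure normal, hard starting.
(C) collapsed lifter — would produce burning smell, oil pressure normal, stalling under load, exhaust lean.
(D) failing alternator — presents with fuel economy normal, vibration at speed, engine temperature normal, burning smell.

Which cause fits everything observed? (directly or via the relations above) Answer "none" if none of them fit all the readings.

For each candidate, compare predicted effects to what was observed:
(A) worn timing belt — hard starting +; knocking noise +; vibration at speed -; exhaust lean +; fuel economy normal +; burning smell +; oil pressure normal +
(B) slipping clutch — does not account for knocking noise
(C) collapsed lifter — hard starting -; knocking noise -; vibration at speed -; exhaust lean +; fuel economy normal -; burning smell +; oil pressure normal +
(D) failing alternator — hard starting -; knocking noise -; vibration at speed +; exhaust lean -; fuel economy normal +; burning smell +; oil pressure normal -
Every candidate fails on at least one observation.

none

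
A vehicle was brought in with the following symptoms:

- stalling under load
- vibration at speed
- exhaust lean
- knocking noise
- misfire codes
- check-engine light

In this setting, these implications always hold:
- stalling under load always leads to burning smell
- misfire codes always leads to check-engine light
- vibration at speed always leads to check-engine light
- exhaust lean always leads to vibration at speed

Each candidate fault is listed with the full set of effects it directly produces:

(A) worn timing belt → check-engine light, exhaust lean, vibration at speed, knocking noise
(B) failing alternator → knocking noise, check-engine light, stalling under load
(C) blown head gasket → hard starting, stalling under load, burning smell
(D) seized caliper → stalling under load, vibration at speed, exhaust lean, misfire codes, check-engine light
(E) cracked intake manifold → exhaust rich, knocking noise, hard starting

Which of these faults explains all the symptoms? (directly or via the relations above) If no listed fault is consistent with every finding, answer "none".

For each candidate, compare predicted effects to what was observed:
(A) worn timing belt — does not account for stalling under load, misfire codes
(B) failing alternator — stalling under load +; vibration at speed -; exhaust lean -; knocking noise +; misfire codes -; check-engine light +
(C) blown head gasket — stalling under load +; vibration at speed -; exhaust lean -; knocking noise -; misfire codes -; check-engine light -
(D) seized caliper — stalling under load +; vibration at speed +; exhaust lean +; knocking noise -; misfire codes +; check-engine light +
(E) cracked intake manifold — stalling under load -; vibration at speed -; exhaust lean -; knocking noise +; misfire codes -; check-engine light -
Every candidate fails on at least one observation.

none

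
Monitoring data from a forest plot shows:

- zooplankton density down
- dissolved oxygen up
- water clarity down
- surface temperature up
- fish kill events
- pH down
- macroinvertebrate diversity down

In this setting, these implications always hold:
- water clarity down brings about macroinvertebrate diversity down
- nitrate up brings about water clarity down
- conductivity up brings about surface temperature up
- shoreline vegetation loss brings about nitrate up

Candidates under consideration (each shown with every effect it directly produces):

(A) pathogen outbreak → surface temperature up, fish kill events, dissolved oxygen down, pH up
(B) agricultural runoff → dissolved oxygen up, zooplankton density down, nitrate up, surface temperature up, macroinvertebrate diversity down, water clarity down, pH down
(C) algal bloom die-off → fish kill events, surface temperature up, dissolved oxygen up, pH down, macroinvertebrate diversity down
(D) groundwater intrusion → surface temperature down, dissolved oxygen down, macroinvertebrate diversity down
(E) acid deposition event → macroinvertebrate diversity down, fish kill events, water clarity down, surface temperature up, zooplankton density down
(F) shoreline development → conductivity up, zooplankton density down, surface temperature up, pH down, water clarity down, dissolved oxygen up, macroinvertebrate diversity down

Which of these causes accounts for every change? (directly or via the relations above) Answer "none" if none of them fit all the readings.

Checking each candidate against the observations:
(A) pathogen outbreak — fails on zooplankton density down, dissolved oxygen up, water clarity down, pH down, macroinvertebrate diversity down (predicts dissolved oxygen down, not dissolved oxygen up; predicts pH up, not pH down)
(B) agricultural runoff — zooplankton density down match; dissolved oxygen up match; water clarity down match; surface temperature up match; fish kill events miss; pH down match; macroinvertebrate diversity down match
(C) algal bloom die-off — zooplankton density down miss; dissolved oxygen up match; water clarity down miss; surface temperature up match; fish kill events match; pH down match; macroinvertebrate diversity down match
(D) groundwater intrusion — zooplankton density down miss; dissolved oxygen up miss; water clarity down miss; surface temperature up miss; fish kill events miss; pH down miss; macroinvertebrate diversity down match
(E) acid deposition event — zooplankton density down match; dissolved oxygen up miss; water clarity down match; surface temperature up match; fish kill events match; pH down miss; macroinvertebrate diversity down match
(F) shoreline development — zooplankton density down match; dissolved oxygen up match; water clarity down match; surface temperature up match; fish kill events miss; pH down match; macroinvertebrate diversity down match
Every candidate fails on at least one observation.

none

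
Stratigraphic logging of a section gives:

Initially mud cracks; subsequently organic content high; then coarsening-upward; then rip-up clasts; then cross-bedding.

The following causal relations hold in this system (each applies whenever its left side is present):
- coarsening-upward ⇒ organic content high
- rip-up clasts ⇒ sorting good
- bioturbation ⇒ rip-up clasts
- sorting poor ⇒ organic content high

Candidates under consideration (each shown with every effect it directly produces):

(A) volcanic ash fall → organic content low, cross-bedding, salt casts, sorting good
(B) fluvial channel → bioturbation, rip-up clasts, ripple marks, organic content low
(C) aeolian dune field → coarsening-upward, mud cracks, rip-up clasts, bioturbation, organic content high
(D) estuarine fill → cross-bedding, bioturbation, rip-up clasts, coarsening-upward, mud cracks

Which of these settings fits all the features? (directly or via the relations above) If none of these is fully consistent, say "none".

D

Testing each hypothesis:
(A) volcanic ash fall — fails on mud cracks, organic content high, coarsening-upward, rip-up clasts (predicts organic content low, not organic content high)
(B) fluvial channel — mud cracks ✗; organic content high ✗; coarsening-upward ✗; rip-up clasts ✓; cross-bedding ✗
(C) aeolian dune field — mud cracks ✓; organic content high ✓; coarsening-upward ✓; rip-up clasts ✓; cross-bedding ✗
(D) estuarine fill — accounts for every observation (organic content high via coarsening-upward → organic content high)
(D) alone accounts for all the evidence.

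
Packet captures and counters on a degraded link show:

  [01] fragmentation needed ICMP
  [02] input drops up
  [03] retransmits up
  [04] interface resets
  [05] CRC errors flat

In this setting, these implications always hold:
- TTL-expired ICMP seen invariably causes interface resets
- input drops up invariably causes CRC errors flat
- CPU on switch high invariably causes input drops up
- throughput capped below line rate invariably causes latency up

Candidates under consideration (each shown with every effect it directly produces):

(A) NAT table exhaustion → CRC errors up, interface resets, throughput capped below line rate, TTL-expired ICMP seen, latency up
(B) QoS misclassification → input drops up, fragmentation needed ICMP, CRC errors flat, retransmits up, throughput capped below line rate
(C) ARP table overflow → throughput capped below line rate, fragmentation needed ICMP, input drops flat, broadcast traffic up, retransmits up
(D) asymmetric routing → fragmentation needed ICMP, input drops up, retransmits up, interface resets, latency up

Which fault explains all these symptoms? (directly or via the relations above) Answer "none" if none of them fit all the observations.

Per-candidate check:
(A) NAT table exhaustion — fragmentation needed ICMP -; input drops up -; retransmits up -; interface resets +; CRC errors flat -
(B) QoS misclassification — does not account for interface resets
(C) ARP table overflow — fragmentation needed ICMP +; input drops up -; retransmits up +; interface resets -; CRC errors flat -
(D) asymmetric routing — fragmentation needed ICMP +; input drops up +; retransmits up +; interface resets +; CRC errors flat + (by input drops up → CRC errors flat)
(D) is the only candidate with no mismatches.

D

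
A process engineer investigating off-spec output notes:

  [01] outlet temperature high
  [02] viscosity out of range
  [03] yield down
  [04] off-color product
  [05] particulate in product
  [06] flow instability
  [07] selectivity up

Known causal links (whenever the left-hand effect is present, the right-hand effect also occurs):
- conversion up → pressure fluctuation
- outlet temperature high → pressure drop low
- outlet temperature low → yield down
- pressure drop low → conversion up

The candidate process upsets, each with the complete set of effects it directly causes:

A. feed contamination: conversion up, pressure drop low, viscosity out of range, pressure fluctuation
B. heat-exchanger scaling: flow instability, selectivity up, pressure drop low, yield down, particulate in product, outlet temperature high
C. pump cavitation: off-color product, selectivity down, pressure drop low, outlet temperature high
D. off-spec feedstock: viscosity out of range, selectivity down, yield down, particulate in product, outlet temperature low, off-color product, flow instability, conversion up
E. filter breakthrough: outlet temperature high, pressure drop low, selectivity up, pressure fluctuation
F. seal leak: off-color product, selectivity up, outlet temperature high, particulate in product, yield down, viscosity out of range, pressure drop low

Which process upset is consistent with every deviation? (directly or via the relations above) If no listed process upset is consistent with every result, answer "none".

Testing each hypothesis:
(A) feed contamination — does not account for outlet temperature high, yield down, off-color product, particulate in product, flow instability, selectivity up
(B) heat-exchanger scaling — does not account for viscosity out of range, off-color product
(C) pump cavitation — fails on viscosity out of range, yield down, particulate in product, flow instability, selectivity up (predicts selectivity down, not selectivity up)
(D) off-spec feedstock — outlet temperature high ✗; viscosity out of range ✓; yield down ✓; off-color product ✓; particulate in product ✓; flow instability ✓; selectivity up ✗
(E) filter breakthrough — outlet temperature high ✓; viscosity out of range ✗; yield down ✗; off-color product ✗; particulate in product ✗; flow instability ✗; selectivity up ✓
(F) seal leak — outlet temperature high ✓; viscosity out of range ✓; yield down ✓; off-color product ✓; particulate in product ✓; flow instability ✗; selectivity up ✓
None of the listed candidates fits everything.

none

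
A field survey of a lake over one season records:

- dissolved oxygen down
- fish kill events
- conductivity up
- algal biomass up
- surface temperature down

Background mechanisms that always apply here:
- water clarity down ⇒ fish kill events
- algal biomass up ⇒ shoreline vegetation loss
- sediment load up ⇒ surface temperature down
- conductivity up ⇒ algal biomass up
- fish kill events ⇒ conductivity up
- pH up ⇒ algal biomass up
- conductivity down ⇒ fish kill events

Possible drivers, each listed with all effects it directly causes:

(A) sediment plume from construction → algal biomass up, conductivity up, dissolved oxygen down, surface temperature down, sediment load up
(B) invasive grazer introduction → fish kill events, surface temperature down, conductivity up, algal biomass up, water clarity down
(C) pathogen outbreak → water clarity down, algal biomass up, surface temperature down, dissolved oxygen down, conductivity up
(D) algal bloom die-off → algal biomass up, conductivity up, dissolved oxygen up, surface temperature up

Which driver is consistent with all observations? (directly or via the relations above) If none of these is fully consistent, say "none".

For each candidate, compare predicted effects to what was observed:
(A) sediment plume from construction — dissolved oxygen down match; fish kill events miss; conductivity up match; algal biomass up match; surface temperature down match
(B) invasive grazer introduction — dissolved oxygen down miss; fish kill events match; conductivity up match; algal biomass up match; surface temperature down match
(C) pathogen outbreak — dissolved oxygen down match; fish kill events match (by water clarity down → fish kill events); conductivity up match; algal biomass up match; surface temperature down match
(D) algal bloom die-off — dissolved oxygen down miss; fish kill events miss; conductivity up match; algal biomass up match; surface temperature down miss
(C) is the only candidate with no mismatches.

C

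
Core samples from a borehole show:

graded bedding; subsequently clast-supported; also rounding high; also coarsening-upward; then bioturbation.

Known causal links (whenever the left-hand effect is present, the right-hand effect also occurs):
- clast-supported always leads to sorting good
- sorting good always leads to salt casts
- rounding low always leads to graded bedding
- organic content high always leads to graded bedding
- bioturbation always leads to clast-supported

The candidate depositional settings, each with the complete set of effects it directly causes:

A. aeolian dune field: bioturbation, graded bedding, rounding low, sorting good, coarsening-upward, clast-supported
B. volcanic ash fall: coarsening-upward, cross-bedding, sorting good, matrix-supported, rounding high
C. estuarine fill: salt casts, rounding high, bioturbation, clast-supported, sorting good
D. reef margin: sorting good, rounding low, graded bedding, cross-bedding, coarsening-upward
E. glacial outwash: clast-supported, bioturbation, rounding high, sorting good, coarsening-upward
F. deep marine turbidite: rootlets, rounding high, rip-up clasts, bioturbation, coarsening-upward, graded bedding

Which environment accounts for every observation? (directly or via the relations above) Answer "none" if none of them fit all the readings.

Testing each hypothesis:
(A) aeolian dune field — graded bedding yes; clast-supported yes; rounding high NO; coarsening-upward yes; bioturbation yes
(B) volcanic ash fall — fails on graded bedding, clast-supported, bioturbation (predicts matrix-supported, not clast-supported)
(C) estuarine fill — does not account for graded bedding, coarsening-upward
(D) reef margin — graded bedding yes; clast-supported NO; rounding high NO; coarsening-upward yes; bioturbation NO
(E) glacial outwash — does not account for graded bedding
(F) deep marine turbidite — graded bedding yes; clast-supported yes (through bioturbation → clast-supported); rounding high yes; coarsening-upward yes; bioturbation yes
(F) is the only candidate with no mismatches.

F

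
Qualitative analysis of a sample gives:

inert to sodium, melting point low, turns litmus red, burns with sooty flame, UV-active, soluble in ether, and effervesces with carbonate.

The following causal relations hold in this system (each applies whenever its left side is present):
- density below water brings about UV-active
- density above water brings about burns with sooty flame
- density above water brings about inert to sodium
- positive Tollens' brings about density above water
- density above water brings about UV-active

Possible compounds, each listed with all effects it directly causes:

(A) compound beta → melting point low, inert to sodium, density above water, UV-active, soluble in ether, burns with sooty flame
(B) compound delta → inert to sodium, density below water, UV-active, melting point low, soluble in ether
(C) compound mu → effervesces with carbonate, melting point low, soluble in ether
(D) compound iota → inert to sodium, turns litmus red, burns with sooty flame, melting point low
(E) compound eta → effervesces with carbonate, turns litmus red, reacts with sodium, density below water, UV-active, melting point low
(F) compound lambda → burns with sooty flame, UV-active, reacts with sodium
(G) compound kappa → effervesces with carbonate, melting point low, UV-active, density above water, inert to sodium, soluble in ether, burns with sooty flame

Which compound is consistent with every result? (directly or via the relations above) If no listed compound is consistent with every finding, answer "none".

Testing each hypothesis:
(A) compound beta — does not account for turns litmus red, effervesces with carbonate
(B) compound delta — inert to sodium ✓; melting point low ✓; turns litmus red ✗; burns with sooty flame ✗; UV-active ✓; soluble in ether ✓; effervesces with carbonate ✗
(C) compound mu — does not account for inert to sodium, turns litmus red, burns with sooty flame, UV-active
(D) compound iota — inert to sodium ✓; melting point low ✓; turns litmus red ✓; burns with sooty flame ✓; UV-active ✗; soluble in ether ✗; effervesces with carbonate ✗
(E) compound eta — inert to sodium ✗; melting point low ✓; turns litmus red ✓; burns with sooty flame ✗; UV-active ✓; soluble in ether ✗; effervesces with carbonate ✓
(F) compound lambda — inert to sodium ✗; melting point low ✗; turns litmus red ✗; burns with sooty flame ✓; UV-active ✓; soluble in ether ✗; effervesces with carbonate ✗
(G) compound kappa — does not account for turns litmus red
None of the listed candidates fits everything.

none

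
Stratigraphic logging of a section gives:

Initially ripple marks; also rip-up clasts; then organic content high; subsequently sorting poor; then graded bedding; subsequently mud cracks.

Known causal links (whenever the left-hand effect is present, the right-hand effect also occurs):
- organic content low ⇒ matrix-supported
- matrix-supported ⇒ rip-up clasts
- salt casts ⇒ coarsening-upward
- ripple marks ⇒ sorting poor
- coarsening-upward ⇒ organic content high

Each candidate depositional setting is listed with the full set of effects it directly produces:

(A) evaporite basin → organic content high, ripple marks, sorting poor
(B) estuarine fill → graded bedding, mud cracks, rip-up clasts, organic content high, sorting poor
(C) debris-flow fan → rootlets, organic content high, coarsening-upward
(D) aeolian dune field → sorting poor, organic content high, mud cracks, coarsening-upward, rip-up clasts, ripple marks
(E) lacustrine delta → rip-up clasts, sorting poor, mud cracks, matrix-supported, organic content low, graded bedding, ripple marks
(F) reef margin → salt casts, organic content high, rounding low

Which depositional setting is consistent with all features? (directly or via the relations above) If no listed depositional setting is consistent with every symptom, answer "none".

none

Per-candidate check:
(A) evaporite basin — does not account for rip-up clasts, graded bedding, mud cracks
(B) estuarine fill — does not account for ripple marks
(C) debris-flow fan — does not account for ripple marks, rip-up clasts, sorting poor, graded bedding, mud cracks
(D) aeolian dune field — ripple marks yes; rip-up clasts yes; organic content high yes; sorting poor yes; graded bedding NO; mud cracks yes
(E) lacustrine delta — ripple marks yes; rip-up clasts yes; organic content high NO; sorting poor yes; graded bedding yes; mud cracks yes
(F) reef margin — does not account for ripple marks, rip-up clasts, sorting poor, graded bedding, mud cracks
No candidate is consistent with all observations.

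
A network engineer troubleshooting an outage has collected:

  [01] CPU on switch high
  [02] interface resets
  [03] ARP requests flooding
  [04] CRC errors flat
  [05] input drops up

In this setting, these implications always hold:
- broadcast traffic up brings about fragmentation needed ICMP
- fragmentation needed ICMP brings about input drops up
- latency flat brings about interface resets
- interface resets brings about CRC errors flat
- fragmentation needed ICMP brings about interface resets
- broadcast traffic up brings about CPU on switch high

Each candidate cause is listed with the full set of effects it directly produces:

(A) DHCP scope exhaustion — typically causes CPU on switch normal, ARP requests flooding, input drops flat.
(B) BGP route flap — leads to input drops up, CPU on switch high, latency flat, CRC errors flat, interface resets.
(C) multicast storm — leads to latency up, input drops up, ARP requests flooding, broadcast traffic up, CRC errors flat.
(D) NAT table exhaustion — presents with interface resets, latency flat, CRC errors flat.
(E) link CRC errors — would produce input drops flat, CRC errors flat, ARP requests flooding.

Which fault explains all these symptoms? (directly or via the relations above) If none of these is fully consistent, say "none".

Testing each hypothesis:
(A) DHCP scope exhaustion — CPU on switch high -; interface resets -; ARP requests flooding +; CRC errors flat -; input drops up -
(B) BGP route flap — does not account for ARP requests flooding
(C) multicast storm — CPU on switch high + (through broadcast traffic up → CPU on switch high); interface resets + (through broadcast traffic up → fragmentation needed ICMP → interface resets); ARP requests flooding +; CRC errors flat +; input drops up +
(D) NAT table exhaustion — does not account for CPU on switch high, ARP requests flooding, input drops up
(E) link CRC errors — CPU on switch high -; interface resets -; ARP requests flooding +; CRC errors flat +; input drops up -
Only (C) is consistent with every observation.

C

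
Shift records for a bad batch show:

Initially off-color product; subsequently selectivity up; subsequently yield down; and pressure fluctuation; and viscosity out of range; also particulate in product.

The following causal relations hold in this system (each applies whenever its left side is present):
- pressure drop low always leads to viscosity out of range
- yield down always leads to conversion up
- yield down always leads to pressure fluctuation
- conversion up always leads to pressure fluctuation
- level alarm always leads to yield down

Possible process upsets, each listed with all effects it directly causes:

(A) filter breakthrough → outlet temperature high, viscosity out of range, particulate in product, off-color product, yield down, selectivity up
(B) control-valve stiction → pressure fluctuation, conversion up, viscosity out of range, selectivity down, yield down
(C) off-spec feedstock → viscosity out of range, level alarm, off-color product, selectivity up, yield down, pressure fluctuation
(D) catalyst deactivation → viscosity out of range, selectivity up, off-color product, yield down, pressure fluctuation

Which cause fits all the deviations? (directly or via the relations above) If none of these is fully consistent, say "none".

For each candidate, compare predicted effects to what was observed:
(A) filter breakthrough — accounts for every observation (pressure fluctuation by yield down → pressure fluctuation)
(B) control-valve stiction — fails on off-color product, selectivity up, particulate in product (predicts selectivity down, not selectivity up)
(C) off-spec feedstock — does not account for particulate in product
(D) catalyst deactivation — off-color product yes; selectivity up yes; yield down yes; pressure fluctuation yes; viscosity out of range yes; particulate in product NO
(A) alone accounts for all the evidence.

A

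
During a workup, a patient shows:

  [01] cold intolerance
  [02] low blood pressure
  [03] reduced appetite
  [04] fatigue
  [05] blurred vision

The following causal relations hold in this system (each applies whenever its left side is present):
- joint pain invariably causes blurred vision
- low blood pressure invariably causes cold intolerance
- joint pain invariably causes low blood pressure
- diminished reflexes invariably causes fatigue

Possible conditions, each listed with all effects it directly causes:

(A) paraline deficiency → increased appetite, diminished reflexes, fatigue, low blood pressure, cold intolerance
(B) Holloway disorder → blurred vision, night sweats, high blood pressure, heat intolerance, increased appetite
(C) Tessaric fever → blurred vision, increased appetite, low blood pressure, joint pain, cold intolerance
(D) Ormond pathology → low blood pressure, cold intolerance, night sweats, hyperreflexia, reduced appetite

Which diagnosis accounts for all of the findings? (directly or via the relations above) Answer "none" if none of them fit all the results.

Testing each hypothesis:
(A) paraline deficiency — fails on reduced appetite, blurred vision (predicts increased appetite, not reduced appetite)
(B) Holloway disorder — cold intolerance -; low blood pressure -; reduced appetite -; fatigue -; blurred vision +
(C) Tessaric fever — fails on reduced appetite, fatigue (predicts increased appetite, not reduced appetite)
(D) Ormond pathology — cold intolerance +; low blood pressure +; reduced appetite +; fatigue -; blurred vision -
None of the listed candidates fits everything.

none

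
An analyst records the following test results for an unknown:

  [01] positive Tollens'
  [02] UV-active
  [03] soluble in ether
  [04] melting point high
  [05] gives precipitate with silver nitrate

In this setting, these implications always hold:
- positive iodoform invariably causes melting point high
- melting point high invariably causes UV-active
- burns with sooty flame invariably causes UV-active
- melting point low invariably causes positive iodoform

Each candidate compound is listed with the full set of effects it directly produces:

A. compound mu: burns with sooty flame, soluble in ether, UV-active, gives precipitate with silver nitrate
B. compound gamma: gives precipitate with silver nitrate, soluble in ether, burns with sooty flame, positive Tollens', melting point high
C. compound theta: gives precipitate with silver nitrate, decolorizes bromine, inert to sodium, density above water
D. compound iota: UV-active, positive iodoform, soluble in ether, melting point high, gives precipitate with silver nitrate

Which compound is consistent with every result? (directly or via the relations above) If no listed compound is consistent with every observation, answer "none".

For each candidate, compare predicted effects to what was observed:
(A) compound mu — positive Tollens' miss; UV-active match; soluble in ether match; melting point high miss; gives precipitate with silver nitrate match
(B) compound gamma — accounts for every observation (UV-active via melting point high → UV-active)
(C) compound theta — does not account for positive Tollens', UV-active, soluble in ether, melting point high
(D) compound iota — does not account for positive Tollens'
Only (B) is consistent with every observation.

B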